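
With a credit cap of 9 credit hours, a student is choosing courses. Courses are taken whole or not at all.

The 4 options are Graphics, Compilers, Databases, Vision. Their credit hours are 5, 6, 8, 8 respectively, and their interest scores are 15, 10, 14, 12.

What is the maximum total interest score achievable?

Allowing fractional choices, the relaxed optimum would be about 22.0, but courses are indivisible.
Vision: credit hours 8 ≤ 9, interest score 12.
Graphics: credit hours 5 ≤ 9, interest score 15.
Databases: credit hours 8 ≤ 9, interest score 14.
Best is Graphics with total interest score 15.

15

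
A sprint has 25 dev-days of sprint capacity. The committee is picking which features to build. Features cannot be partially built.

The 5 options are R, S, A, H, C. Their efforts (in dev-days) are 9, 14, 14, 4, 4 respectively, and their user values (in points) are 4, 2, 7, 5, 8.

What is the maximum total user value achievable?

20

This is a 0-1 knapsack instance.
Allowing fractional choices, the relaxed optimum would be about 21.3, but features are indivisible.
A + H + C: effort 14 + 4 + 4 = 22 ≤ 25, user value 7 + 5 + 8 = 20.
R + H + C: effort 9 + 4 + 4 = 17 ≤ 25, user value 4 + 5 + 8 = 17.
Best is A, H, and C with total user value 20.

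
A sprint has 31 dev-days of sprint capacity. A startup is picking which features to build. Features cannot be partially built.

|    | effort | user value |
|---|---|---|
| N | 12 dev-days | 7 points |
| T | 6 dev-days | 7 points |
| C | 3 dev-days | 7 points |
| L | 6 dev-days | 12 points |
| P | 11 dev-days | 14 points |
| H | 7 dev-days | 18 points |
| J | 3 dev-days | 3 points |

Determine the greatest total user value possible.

Allowing fractional choices, the relaxed optimum would be about 55.7, but features are indivisible.
C + L + P + H + J: effort 3 + 6 + 11 + 7 + 3 = 30 ≤ 31, user value 7 + 12 + 14 + 18 + 3 = 54.
C + L + P + H: effort 3 + 6 + 11 + 7 = 27 ≤ 31, user value 7 + 12 + 14 + 18 = 51.
T + L + P + H: effort 6 + 6 + 11 + 7 = 30 ≤ 31, user value 7 + 12 + 14 + 18 = 51.
Best is C, L, P, H, and J with total user value 54.

54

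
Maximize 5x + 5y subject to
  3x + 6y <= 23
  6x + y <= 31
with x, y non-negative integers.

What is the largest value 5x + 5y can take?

30

(x,y)=(5,1): 3·5+6·1=21≤23, 6·5+1·1=31≤31, objective 30.
(x,y)=(5,0): 3·5+6·0=15≤23, 6·5+1·0=30≤31, objective 25.
(x,y)=(3,2): 3·3+6·2=21≤23, 6·3+1·2=20≤31, objective 25.
The best lattice point is (5,1), giving 30.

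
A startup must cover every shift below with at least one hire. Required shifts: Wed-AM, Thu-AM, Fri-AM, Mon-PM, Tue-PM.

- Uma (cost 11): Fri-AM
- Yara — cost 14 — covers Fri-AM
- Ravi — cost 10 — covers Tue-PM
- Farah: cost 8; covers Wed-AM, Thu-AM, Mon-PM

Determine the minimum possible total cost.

29

Choose Uma, Ravi, and Farah: together they cover Wed-AM, Thu-AM, Fri-AM, Mon-PM, Tue-PM — every shift.
Total cost: 11 + 10 + 8 = 29.
No cover costs less than 29.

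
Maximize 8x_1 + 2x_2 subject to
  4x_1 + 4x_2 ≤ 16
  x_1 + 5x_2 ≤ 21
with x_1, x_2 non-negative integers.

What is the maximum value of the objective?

32

(x_1,x_2)=(4,0): 4·4+4·0=16≤16, 1·4+5·0=4≤21, objective 32.
(x_1,x_2)=(3,1): 4·3+4·1=16≤16, 1·3+5·1=8≤21, objective 26.
No feasible integer point exceeds 32.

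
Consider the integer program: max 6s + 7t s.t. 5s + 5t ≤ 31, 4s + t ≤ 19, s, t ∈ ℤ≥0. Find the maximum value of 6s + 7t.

Relaxing integrality, the LP optimum is 43.40 at (s,t) = (0, 6.2), which is not an integer point.
(s,t)=(0,6): 5·0+5·6=30≤31, 4·0+1·6=6≤19, objective 42.
(s,t)=(1,5): 5·1+5·5=30≤31, 4·1+1·5=9≤19, objective 41.
(s,t)=(0,5): 5·0+5·5=25≤31, 4·0+1·5=5≤19, objective 35.
The best lattice point is (0,6), giving 42.

42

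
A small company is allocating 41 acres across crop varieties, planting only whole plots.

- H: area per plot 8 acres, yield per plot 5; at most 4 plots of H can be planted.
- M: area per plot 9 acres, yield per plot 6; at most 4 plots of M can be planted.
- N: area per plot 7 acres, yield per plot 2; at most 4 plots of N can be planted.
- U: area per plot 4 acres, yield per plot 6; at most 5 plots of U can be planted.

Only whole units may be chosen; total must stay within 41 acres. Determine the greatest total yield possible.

U has the best ratio (6/4); taking only U gives at most 5×6 = 30 (stopped by the supply cap of 5).
Mixing does better — 2×M and 5×U: area 38 ≤ 41, yield 2·6 + 5·6 = 42.

42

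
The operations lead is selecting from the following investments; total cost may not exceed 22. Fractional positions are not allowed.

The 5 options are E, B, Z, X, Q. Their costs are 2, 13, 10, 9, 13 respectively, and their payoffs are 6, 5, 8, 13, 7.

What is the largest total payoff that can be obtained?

27

E + Z + X: cost 2 + 10 + 9 = 21 ≤ 22, payoff 6 + 8 + 13 = 27.
Z + X: cost 10 + 9 = 19 ≤ 22, payoff 8 + 13 = 21.
Best is E, Z, and X with total payoff 27.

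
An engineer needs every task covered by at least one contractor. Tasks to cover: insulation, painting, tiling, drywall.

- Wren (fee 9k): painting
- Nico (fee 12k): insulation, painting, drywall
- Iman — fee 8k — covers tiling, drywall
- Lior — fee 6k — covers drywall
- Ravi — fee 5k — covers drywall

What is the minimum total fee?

Choose Nico and Iman: together they cover insulation, painting, tiling, drywall — every task.
Total fee: 12 + 8 = 20.
No cover costs less than 20.

20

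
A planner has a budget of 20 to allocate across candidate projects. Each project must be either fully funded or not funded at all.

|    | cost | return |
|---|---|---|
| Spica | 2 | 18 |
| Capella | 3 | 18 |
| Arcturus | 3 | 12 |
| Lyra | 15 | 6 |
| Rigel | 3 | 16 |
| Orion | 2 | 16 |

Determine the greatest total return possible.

80

Treat it as a binary knapsack problem.
Allowing fractional choices, the relaxed optimum would be about 82.8, but projects are indivisible.
Spica + Capella + Arcturus + Rigel + Orion: cost 2 + 3 + 3 + 3 + 2 = 13 ≤ 20, return 18 + 18 + 12 + 16 + 16 = 80.
Spica + Capella + Rigel + Orion: cost 2 + 3 + 3 + 2 = 10 ≤ 20, return 18 + 18 + 16 + 16 = 68.
Best is Spica, Capella, Arcturus, Rigel, and Orion with total return 80.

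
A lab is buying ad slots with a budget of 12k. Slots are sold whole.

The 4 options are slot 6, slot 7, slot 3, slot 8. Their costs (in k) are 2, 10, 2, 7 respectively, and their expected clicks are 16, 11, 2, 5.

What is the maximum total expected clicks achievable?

Take slot 6 and slot 7: cost 2 + 10 = 12 ≤ 12, expected clicks 16 + 11 = 27.
No other feasible combination does better.

27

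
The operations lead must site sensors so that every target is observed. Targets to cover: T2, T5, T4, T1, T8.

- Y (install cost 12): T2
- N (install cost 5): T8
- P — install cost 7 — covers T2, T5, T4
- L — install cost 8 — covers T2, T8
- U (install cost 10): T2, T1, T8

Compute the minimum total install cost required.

This is an integer covering problem.
Choose P and U: together they cover T2, T5, T4, T1, T8 — every target.
Total install cost: 7 + 10 = 17.

17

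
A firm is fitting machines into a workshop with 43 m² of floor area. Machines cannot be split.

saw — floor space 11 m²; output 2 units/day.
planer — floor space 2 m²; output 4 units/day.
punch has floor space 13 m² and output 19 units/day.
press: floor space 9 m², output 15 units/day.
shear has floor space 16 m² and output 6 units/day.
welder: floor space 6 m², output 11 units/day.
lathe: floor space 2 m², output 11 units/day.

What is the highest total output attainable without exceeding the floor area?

planer + punch + press + welder + lathe: floor space 2 + 13 + 9 + 6 + 2 = 32 ≤ 43, output 4 + 19 + 15 + 11 + 11 = 60.
saw + punch + press + welder + lathe: floor space 11 + 13 + 9 + 6 + 2 = 41 ≤ 43, output 2 + 19 + 15 + 11 + 11 = 58.
saw + planer + punch + press + welder + lathe: floor space 11 + 2 + 13 + 9 + 6 + 2 = 43 ≤ 43, output 2 + 4 + 19 + 15 + 11 + 11 = 62.
Best is saw, planer, punch, press, welder, and lathe with total output 62.

62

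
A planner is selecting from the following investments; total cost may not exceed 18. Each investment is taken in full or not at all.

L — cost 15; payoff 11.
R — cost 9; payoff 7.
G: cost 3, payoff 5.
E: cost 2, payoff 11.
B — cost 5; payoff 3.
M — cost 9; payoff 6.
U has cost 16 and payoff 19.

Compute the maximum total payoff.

Treat it as a binary knapsack problem.
Allowing fractional choices, the relaxed optimum would be about 31.4, but investments are indivisible.
R + G + E: cost 9 + 3 + 2 = 14 ≤ 18, payoff 7 + 5 + 11 = 23.
G + E + M: cost 3 + 2 + 9 = 14 ≤ 18, payoff 5 + 11 + 6 = 22.
E + U: cost 2 + 16 = 18 ≤ 18, payoff 11 + 19 = 30.
Best is E and U with total payoff 30.

30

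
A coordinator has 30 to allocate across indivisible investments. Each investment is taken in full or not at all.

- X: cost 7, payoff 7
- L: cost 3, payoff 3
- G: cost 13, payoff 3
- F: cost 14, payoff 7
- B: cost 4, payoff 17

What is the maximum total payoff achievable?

34

This is an integer program with binary decision variables.
Allowing fractional choices, the relaxed optimum would be about 34.5, but investments are indivisible.
X + L + F + B: cost 7 + 3 + 14 + 4 = 28 ≤ 30, payoff 7 + 3 + 7 + 17 = 34.
X + F + B: cost 7 + 14 + 4 = 25 ≤ 30, payoff 7 + 7 + 17 = 31.
X + L + G + B: cost 7 + 3 + 13 + 4 = 27 ≤ 30, payoff 7 + 3 + 3 + 17 = 30.
Best is X, L, F, and B with total payoff 34.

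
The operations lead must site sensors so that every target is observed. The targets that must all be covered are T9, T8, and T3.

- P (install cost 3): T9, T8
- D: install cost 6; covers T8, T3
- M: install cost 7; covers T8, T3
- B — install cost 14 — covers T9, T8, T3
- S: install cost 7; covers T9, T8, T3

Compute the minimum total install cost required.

7

S alone covers T9, T8, T3 — every target.
Total install cost: 7.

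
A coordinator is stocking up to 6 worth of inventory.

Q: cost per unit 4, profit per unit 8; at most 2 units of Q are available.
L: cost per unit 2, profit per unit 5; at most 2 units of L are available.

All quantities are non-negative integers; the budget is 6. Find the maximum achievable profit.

13

2×L: cost 4 ≤ 6, profit 2·5 = 10.
1×Q and 1×L: cost 6 ≤ 6, profit 1·8 + 1·5 = 13.
Best is 13.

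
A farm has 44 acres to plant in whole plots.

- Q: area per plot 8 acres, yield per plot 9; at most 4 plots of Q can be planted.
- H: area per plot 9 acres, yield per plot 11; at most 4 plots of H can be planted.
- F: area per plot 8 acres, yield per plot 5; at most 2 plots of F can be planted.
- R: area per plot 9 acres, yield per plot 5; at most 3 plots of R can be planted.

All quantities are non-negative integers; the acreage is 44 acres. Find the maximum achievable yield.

This is a bounded integer knapsack.
2×Q and 3×H: area 43 ≤ 44, yield 2·9 + 3·11 = 51.
1×Q and 4×H: area 44 ≤ 44, yield 1·9 + 4·11 = 53.
Best is 53.

53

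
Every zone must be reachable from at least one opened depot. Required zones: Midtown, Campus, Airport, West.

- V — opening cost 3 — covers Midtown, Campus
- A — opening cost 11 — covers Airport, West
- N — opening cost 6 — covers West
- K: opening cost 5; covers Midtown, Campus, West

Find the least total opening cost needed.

This is a weighted set-cover instance.
Choose V and A: together they cover Midtown, Campus, Airport, West — every zone.
Total opening cost: 3 + 11 = 14.

14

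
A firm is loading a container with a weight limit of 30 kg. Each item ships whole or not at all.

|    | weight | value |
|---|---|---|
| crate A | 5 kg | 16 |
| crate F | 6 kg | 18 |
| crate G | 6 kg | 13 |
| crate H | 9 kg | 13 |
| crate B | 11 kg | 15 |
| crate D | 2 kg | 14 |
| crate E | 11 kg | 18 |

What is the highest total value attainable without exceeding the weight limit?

79

Treat it as a binary knapsack problem.
crate A + crate F + crate G + crate D + crate E: weight 5 + 6 + 6 + 2 + 11 = 30 ≤ 30, value 16 + 18 + 13 + 14 + 18 = 79.
crate A + crate F + crate G + crate B + crate D: weight 5 + 6 + 6 + 11 + 2 = 30 ≤ 30, value 16 + 18 + 13 + 15 + 14 = 76.
crate A + crate F + crate G + crate H + crate D: weight 5 + 6 + 6 + 9 + 2 = 28 ≤ 30, value 16 + 18 + 13 + 13 + 14 = 74.
Best is crate A, crate F, crate G, crate D, and crate E with total value 79.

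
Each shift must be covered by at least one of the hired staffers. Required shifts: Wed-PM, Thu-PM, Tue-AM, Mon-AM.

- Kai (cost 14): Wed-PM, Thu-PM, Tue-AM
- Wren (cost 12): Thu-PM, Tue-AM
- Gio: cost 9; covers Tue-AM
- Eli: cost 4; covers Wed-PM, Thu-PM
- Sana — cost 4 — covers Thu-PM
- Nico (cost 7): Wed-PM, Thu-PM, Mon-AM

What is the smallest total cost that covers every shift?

16

This is a weighted set-cover instance.
Choose Gio and Nico: together they cover Wed-PM, Thu-PM, Tue-AM, Mon-AM — every shift.
Total cost: 9 + 7 = 16.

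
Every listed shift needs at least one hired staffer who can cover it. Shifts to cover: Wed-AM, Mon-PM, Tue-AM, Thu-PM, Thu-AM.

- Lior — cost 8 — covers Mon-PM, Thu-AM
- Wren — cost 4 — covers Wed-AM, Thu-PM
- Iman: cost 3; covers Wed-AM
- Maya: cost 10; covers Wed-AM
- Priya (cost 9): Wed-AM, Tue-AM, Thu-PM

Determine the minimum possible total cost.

This is an integer covering problem.
The greedy cost-per-new-shift heuristic would pick Wren, Lior, and Priya for 21, but a cheaper cover exists.
Choose Lior and Priya: together they cover Wed-AM, Mon-PM, Tue-AM, Thu-PM, Thu-AM — every shift.
Total cost: 8 + 9 = 17.
No cover costs less than 17.

17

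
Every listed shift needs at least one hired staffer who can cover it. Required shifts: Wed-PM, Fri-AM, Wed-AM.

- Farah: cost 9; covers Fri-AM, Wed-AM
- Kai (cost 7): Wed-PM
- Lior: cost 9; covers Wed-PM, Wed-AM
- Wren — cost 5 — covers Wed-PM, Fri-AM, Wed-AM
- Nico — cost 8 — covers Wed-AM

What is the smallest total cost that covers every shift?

5

Wren alone covers Wed-PM, Fri-AM, Wed-AM — every shift.
Total cost: 5.
No cover costs less than 5.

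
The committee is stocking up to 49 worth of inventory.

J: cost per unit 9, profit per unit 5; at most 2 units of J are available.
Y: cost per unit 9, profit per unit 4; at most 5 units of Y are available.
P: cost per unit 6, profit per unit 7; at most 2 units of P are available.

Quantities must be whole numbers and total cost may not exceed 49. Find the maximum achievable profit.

This is a bounded integer knapsack.
Take 2×J, 2×Y, and 2×P: cost 48 ≤ 49, profit 2·5 + 2·4 + 2·7 = 32.
P has the best ratio (7/6) and is taken to its limit of 2; remaining capacity is filled optimally with the others.

32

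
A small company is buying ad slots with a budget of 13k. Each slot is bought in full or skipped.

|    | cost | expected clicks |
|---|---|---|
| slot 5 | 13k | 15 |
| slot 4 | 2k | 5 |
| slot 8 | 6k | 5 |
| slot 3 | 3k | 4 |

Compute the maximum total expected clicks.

15

slot 4 + slot 8 + slot 3: cost 2 + 6 + 3 = 11 ≤ 13, expected clicks 5 + 5 + 4 = 14.
slot 5: cost 13 ≤ 13, expected clicks 15.
Best is slot 5 with total expected clicks 15.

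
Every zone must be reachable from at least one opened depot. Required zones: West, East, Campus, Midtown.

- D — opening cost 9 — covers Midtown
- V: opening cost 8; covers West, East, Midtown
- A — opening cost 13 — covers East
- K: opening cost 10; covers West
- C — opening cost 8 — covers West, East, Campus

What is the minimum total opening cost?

Choose V and C: together they cover West, East, Campus, Midtown — every zone.
Total opening cost: 8 + 8 = 16.

16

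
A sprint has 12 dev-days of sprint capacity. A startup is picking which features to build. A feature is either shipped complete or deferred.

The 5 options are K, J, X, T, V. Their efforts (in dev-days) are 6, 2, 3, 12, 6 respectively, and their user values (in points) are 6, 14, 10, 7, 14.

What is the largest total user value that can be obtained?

J + V: effort 2 + 6 = 8 ≤ 12, user value 14 + 14 = 28.
J + X + V: effort 2 + 3 + 6 = 11 ≤ 12, user value 14 + 10 + 14 = 38.
K + J + X: effort 6 + 2 + 3 = 11 ≤ 12, user value 6 + 14 + 10 = 30.
Best is J, X, and V with total user value 38.

38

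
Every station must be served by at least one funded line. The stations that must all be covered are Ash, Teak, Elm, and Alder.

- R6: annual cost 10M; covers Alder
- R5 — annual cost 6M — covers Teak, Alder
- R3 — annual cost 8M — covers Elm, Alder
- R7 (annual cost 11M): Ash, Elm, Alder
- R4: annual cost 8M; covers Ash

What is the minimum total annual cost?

17

This is an integer covering problem.
Choose R5 and R7: together they cover Ash, Teak, Elm, Alder — every station.
Total annual cost: 6 + 11 = 17.
No cover costs less than 17.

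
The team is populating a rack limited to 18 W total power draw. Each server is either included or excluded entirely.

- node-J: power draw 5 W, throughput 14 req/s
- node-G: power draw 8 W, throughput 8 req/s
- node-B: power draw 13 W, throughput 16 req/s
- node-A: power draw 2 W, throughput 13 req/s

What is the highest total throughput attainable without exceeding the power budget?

This is an integer program with binary decision variables.
node-J + node-B: power draw 5 + 13 = 18 ≤ 18, throughput 14 + 16 = 30.
node-B + node-A: power draw 13 + 2 = 15 ≤ 18, throughput 16 + 13 = 29.
node-J + node-G + node-A: power draw 5 + 8 + 2 = 15 ≤ 18, throughput 14 + 8 + 13 = 35.
Best is node-J, node-G, and node-A with total throughput 35.

35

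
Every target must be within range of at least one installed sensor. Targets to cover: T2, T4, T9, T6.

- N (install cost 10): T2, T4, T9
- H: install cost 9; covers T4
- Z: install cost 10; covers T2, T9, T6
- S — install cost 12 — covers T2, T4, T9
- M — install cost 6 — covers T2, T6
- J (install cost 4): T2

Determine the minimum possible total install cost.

16

Choose N and M: together they cover T2, T4, T9, T6 — every target.
Total install cost: 10 + 6 = 16.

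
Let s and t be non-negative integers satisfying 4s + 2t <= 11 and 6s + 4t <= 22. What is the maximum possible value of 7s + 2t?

(s,t)=(2,1) is feasible, giving 16.
(s,t)=(2,0) is feasible, giving 14.
(s,t)=(1,2) is feasible, giving 11.
Maximum is 16 at (s,t)=(2,1).

16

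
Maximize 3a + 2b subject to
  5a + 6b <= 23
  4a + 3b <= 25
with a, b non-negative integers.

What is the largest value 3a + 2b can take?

Relaxing integrality, the LP optimum is 13.80 at (a,b) = (4.6, 0), which is not an integer point.
(a,b)=(4,0) is feasible, giving 12.
(a,b)=(3,1) is feasible, giving 11.
(a,b)=(3,0) is feasible, giving 9.
Maximum is 12 at (a,b)=(4,0).

12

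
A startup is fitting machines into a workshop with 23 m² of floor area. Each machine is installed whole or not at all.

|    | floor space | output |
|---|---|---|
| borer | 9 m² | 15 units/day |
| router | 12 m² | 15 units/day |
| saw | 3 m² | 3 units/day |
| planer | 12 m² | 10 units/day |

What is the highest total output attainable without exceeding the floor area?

borer + planer: floor space 9 + 12 = 21 ≤ 23, output 15 + 10 = 25.
borer + router: floor space 9 + 12 = 21 ≤ 23, output 15 + 15 = 30.
borer + saw: floor space 9 + 3 = 12 ≤ 23, output 15 + 3 = 18.
Best is borer and router with total output 30.

30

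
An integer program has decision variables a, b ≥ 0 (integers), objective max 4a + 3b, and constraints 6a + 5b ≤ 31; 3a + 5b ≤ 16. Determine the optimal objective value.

Relaxing integrality, the LP optimum is 20.67 at (a,b) = (5.17, 0), which is not an integer point.
(a,b)=(5,0): 6·5+5·0=30≤31, 3·5+5·0=15≤16, objective 20.
(a,b)=(4,0): 6·4+5·0=24≤31, 3·4+5·0=12≤16, objective 16.
No feasible integer point exceeds 20.

20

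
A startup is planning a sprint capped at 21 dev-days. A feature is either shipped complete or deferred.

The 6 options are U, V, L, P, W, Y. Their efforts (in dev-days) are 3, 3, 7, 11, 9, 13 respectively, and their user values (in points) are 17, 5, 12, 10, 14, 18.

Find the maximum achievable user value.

43

U + L + W: effort 3 + 7 + 9 = 19 ≤ 21, user value 17 + 12 + 14 = 43.
U + V + Y: effort 3 + 3 + 13 = 19 ≤ 21, user value 17 + 5 + 18 = 40.
U + L + P: effort 3 + 7 + 11 = 21 ≤ 21, user value 17 + 12 + 10 = 39.
Best is U, L, and W with total user value 43.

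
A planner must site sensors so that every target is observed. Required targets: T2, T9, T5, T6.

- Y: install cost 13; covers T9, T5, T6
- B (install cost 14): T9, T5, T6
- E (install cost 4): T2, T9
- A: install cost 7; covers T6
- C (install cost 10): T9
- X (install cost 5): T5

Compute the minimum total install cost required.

16

This is an integer covering problem.
Choose E, A, and X: together they cover T2, T9, T5, T6 — every target.
Total install cost: 4 + 7 + 5 = 16.
No cover costs less than 16.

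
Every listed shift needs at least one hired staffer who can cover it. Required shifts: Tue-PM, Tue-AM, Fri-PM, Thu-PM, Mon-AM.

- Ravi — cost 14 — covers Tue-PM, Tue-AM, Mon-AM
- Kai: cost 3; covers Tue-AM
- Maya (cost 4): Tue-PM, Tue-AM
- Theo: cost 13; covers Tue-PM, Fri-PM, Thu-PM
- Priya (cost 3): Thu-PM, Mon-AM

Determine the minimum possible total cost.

19

The greedy cost-per-new-shift heuristic would pick Priya, Maya, and Theo for 20, but a cheaper cover exists.
Choose Kai, Theo, and Priya: together they cover Tue-PM, Tue-AM, Fri-PM, Thu-PM, Mon-AM — every shift.
Total cost: 3 + 13 + 3 = 19.
No cover costs less than 19.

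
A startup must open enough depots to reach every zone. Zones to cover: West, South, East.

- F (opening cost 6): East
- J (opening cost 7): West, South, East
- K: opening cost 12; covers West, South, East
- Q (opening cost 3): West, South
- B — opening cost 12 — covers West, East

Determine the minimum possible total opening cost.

7

J alone covers West, South, East — every zone.
Total opening cost: 7.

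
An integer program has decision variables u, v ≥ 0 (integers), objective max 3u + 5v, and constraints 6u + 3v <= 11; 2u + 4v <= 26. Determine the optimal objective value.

15

The continuous relaxation peaks at (0, 3.67) with value 18.33; rounding to a feasible lattice point costs some objective.
(u,v)=(0,3): 6·0+3·3=9≤11, 2·0+4·3=12≤26, objective 15.
(u,v)=(0,2): 6·0+3·2=6≤11, 2·0+4·2=8≤26, objective 10.
The best lattice point is (0,3), giving 15.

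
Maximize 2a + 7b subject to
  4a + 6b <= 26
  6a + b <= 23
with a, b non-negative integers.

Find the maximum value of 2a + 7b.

Relaxing integrality, the LP optimum is 30.33 at (a,b) = (0, 4.33), which is not an integer point.
(a,b)=(0,4): 4·0+6·4=24≤26, 6·0+1·4=4≤23, objective 28.
(a,b)=(1,3): 4·1+6·3=22≤26, 6·1+1·3=9≤23, objective 23.
(a,b)=(0,3): 4·0+6·3=18≤26, 6·0+1·3=3≤23, objective 21.
The best lattice point is (0,4), giving 28.

28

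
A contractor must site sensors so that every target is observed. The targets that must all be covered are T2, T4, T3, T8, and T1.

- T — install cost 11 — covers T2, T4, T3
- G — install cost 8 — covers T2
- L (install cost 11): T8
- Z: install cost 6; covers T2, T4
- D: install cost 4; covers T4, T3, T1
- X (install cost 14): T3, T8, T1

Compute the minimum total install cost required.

20

This is a weighted set-cover instance.
The greedy cost-per-new-target heuristic would pick D, Z, and L for 21, but a cheaper cover exists.
Choose Z and X: together they cover T2, T4, T3, T8, T1 — every target.
Total install cost: 6 + 14 = 20.
No cover costs less than 20.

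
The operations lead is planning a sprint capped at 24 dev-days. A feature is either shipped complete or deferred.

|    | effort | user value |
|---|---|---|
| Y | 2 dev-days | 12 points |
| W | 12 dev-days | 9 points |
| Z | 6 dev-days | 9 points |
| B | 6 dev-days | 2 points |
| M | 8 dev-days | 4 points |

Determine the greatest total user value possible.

30

Take Y, W, and Z: effort 2 + 12 + 6 = 20 ≤ 24, user value 12 + 9 + 9 = 30.
No other feasible combination does better.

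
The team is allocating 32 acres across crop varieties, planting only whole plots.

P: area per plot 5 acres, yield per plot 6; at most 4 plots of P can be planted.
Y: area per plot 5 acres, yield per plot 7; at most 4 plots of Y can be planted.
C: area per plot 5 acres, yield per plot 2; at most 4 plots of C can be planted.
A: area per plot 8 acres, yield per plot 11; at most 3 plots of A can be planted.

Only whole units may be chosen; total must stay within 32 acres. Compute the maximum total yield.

Take 3×Y and 2×A: area 31 ≤ 32, yield 3·7 + 2·11 = 43.
No other integer combination yields more.

43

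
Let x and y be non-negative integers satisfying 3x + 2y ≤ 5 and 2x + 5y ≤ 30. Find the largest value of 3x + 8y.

(x,y)=(0,2): 3·0+2·2=4≤5, 2·0+5·2=10≤30, objective 16.
(x,y)=(1,1): 3·1+2·1=5≤5, 2·1+5·1=7≤30, objective 11.
(x,y)=(0,1): 3·0+2·1=2≤5, 2·0+5·1=5≤30, objective 8.
The best lattice point is (0,2), giving 16.

16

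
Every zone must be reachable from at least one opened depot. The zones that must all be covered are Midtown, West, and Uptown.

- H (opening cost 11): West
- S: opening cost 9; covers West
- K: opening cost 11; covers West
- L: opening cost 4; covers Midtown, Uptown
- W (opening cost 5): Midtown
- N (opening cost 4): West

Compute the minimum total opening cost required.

Choose L and N: together they cover Midtown, West, Uptown — every zone.
Total opening cost: 4 + 4 = 8.
No cover costs less than 8.

8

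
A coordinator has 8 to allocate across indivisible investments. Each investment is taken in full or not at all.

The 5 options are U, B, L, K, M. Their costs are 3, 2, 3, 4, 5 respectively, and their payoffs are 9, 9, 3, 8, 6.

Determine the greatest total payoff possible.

Take U, B, and L: cost 3 + 2 + 3 = 8 ≤ 8, payoff 9 + 9 + 3 = 21.
No other feasible combination does better.

21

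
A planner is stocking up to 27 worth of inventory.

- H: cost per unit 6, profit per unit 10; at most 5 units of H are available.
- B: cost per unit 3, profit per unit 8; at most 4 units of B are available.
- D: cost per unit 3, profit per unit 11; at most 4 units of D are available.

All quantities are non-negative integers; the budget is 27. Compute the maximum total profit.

D has the best ratio (11/3); taking only D gives at most 4×11 = 44 (stopped by the supply cap of 4).
Mixing does better — 1×H, 3×B, and 4×D: cost 27 ≤ 27, profit 1·10 + 3·8 + 4·11 = 78.

78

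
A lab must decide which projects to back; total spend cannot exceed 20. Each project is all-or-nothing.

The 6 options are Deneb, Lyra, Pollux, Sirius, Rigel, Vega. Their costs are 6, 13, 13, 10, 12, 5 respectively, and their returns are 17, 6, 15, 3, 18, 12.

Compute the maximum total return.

35

Take Deneb and Rigel: cost 6 + 12 = 18 ≤ 20, return 17 + 18 = 35.
No other feasible combination does better.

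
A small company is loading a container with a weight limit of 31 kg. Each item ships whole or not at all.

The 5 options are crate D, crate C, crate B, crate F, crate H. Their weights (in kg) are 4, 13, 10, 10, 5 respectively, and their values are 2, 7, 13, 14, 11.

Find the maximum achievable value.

40

Take crate D, crate B, crate F, and crate H: weight 4 + 10 + 10 + 5 = 29 ≤ 31, value 2 + 13 + 14 + 11 = 40.
No other feasible combination does better.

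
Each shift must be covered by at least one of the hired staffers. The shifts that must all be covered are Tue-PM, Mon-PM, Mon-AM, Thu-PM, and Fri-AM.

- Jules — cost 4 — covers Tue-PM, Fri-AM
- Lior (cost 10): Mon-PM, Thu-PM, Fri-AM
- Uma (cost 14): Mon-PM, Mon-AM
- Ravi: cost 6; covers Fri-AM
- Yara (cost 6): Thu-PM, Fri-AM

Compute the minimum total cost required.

The greedy cost-per-new-shift heuristic would pick Jules, Lior, and Uma for 28, but a cheaper cover exists.
Choose Jules, Uma, and Yara: together they cover Tue-PM, Mon-PM, Mon-AM, Thu-PM, Fri-AM — every shift.
Total cost: 4 + 14 + 6 = 24.
No cover costs less than 24.

24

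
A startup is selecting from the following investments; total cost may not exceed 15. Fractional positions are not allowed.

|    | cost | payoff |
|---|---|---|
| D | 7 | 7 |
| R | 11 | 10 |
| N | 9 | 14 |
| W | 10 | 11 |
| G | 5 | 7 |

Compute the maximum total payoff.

21

Treat it as a binary knapsack problem.
Allowing fractional choices, the relaxed optimum would be about 22.1, but investments are indivisible.
W + G: cost 10 + 5 = 15 ≤ 15, payoff 11 + 7 = 18.
N + G: cost 9 + 5 = 14 ≤ 15, payoff 14 + 7 = 21.
N: cost 9 ≤ 15, payoff 14.
Best is N and G with total payoff 21.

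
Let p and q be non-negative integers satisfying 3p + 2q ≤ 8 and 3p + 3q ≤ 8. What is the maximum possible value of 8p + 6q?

Relaxing integrality, the LP optimum is 21.33 at (p,q) = (2.67, 0), which is not an integer point.
(p,q)=(2,0): 3·2+2·0=6≤8, 3·2+3·0=6≤8, objective 16.
(p,q)=(1,1): 3·1+2·1=5≤8, 3·1+3·1=6≤8, objective 14.
(p,q)=(1,0): 3·1+2·0=3≤8, 3·1+3·0=3≤8, objective 8.
No feasible integer point exceeds 16.

16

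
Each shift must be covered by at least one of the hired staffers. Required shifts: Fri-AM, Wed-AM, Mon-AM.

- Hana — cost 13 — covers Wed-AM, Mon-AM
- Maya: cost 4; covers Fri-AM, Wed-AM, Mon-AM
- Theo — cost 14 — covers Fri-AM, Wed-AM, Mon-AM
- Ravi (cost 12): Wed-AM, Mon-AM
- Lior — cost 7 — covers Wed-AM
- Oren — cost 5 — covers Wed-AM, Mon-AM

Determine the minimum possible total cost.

Maya alone covers Fri-AM, Wed-AM, Mon-AM — every shift.
Total cost: 4.

4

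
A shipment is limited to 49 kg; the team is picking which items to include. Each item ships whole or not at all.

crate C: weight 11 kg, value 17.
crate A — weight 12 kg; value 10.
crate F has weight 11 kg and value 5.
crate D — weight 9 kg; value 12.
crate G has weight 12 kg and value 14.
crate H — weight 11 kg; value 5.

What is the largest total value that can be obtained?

53

Take crate C, crate A, crate D, and crate G: weight 11 + 12 + 9 + 12 = 44 ≤ 49, value 17 + 10 + 12 + 14 = 53.
No other feasible combination does better.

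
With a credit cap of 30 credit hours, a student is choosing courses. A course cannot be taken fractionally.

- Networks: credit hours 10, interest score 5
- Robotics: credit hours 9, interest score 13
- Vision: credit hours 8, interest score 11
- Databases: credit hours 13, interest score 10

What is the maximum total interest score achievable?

34

Networks + Robotics + Vision: credit hours 10 + 9 + 8 = 27 ≤ 30, interest score 5 + 13 + 11 = 29.
Robotics + Vision + Databases: credit hours 9 + 8 + 13 = 30 ≤ 30, interest score 13 + 11 + 10 = 34.
Best is Robotics, Vision, and Databases with total interest score 34.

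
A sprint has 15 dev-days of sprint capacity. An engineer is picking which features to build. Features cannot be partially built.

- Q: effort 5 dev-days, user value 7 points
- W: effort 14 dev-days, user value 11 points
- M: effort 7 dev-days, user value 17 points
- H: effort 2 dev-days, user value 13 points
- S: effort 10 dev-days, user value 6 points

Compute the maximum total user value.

Allowing fractional choices, the relaxed optimum would be about 37.8, but features are indivisible.
Q + M + H: effort 5 + 7 + 2 = 14 ≤ 15, user value 7 + 17 + 13 = 37.
M + H: effort 7 + 2 = 9 ≤ 15, user value 17 + 13 = 30.
Q + M: effort 5 + 7 = 12 ≤ 15, user value 7 + 17 = 24.
Best is Q, M, and H with total user value 37.

37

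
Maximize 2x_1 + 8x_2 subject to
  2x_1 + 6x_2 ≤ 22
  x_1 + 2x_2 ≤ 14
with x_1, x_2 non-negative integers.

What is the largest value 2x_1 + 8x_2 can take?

(x_1,x_2)=(2,3) is feasible, giving 28.
(x_1,x_2)=(1,3) is feasible, giving 26.
No feasible integer point exceeds 28.

28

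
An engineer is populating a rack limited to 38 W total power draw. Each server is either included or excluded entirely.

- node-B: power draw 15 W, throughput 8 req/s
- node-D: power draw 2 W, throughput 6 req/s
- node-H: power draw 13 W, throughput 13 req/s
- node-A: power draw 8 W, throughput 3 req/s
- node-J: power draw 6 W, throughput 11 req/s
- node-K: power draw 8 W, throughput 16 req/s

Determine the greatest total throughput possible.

Take node-D, node-H, node-A, node-J, and node-K: power draw 2 + 13 + 8 + 6 + 8 = 37 ≤ 38, throughput 6 + 13 + 3 + 11 + 16 = 49.
No other feasible combination does better.

49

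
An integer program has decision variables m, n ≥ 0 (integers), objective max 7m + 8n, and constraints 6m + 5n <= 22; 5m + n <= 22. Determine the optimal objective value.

Relaxing integrality, the LP optimum is 35.20 at (m,n) = (0, 4.4), which is not an integer point.
(m,n)=(0,4): 6·0+5·4=20≤22, 5·0+1·4=4≤22, objective 32.
(m,n)=(1,3): 6·1+5·3=21≤22, 5·1+1·3=8≤22, objective 31.
(m,n)=(0,3): 6·0+5·3=15≤22, 5·0+1·3=3≤22, objective 24.
The best lattice point is (0,4), giving 32.

32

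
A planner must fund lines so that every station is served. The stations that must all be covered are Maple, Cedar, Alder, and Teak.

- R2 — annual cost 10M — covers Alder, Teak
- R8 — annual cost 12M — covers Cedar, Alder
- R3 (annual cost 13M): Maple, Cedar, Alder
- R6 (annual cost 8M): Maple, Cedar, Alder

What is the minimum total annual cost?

18

This is an integer covering problem.
Choose R2 and R6: together they cover Maple, Cedar, Alder, Teak — every station.
Total annual cost: 10 + 8 = 18.
No cover costs less than 18.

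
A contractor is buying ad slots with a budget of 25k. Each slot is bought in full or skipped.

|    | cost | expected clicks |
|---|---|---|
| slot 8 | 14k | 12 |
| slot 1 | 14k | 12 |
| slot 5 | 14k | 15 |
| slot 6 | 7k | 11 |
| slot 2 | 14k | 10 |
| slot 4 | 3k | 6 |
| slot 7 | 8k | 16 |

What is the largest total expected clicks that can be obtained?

37

Allowing fractional choices, the relaxed optimum would be about 40.5, but ad slots are indivisible.
slot 8 + slot 4 + slot 7: cost 14 + 3 + 8 = 25 ≤ 25, expected clicks 12 + 6 + 16 = 34.
slot 5 + slot 4 + slot 7: cost 14 + 3 + 8 = 25 ≤ 25, expected clicks 15 + 6 + 16 = 37.
Best is slot 5, slot 4, and slot 7 with total expected clicks 37.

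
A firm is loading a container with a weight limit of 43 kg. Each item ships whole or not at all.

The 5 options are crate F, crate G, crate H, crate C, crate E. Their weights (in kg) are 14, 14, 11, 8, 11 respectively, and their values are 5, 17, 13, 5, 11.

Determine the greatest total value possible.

This is a 0-1 knapsack instance.
Allowing fractional choices, the relaxed optimum would be about 45.4, but items are indivisible.
crate F + crate G + crate H: weight 14 + 14 + 11 = 39 ≤ 43, value 5 + 17 + 13 = 35.
crate G + crate H + crate C: weight 14 + 11 + 8 = 33 ≤ 43, value 17 + 13 + 5 = 35.
crate G + crate H + crate E: weight 14 + 11 + 11 = 36 ≤ 43, value 17 + 13 + 11 = 41.
Best is crate G, crate H, and crate E with total value 41.

41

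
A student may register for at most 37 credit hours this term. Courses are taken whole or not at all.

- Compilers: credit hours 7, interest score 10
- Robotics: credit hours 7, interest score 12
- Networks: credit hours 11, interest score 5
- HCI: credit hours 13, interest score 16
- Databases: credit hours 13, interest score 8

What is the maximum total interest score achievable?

38

Take Compilers, Robotics, and HCI: credit hours 7 + 7 + 13 = 27 ≤ 37, interest score 10 + 12 + 16 = 38.
No other feasible combination does better.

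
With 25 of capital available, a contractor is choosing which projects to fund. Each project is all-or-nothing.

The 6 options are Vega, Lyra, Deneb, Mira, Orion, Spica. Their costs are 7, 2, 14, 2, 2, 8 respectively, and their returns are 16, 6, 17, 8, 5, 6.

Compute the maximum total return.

47

Allowing fractional choices, the relaxed optimum would be about 49.6, but projects are indivisible.
Vega + Lyra + Deneb + Orion: cost 7 + 2 + 14 + 2 = 25 ≤ 25, return 16 + 6 + 17 + 5 = 44.
Vega + Lyra + Deneb + Mira: cost 7 + 2 + 14 + 2 = 25 ≤ 25, return 16 + 6 + 17 + 8 = 47.
Vega + Deneb + Mira + Orion: cost 7 + 14 + 2 + 2 = 25 ≤ 25, return 16 + 17 + 8 + 5 = 46.
Best is Vega, Lyra, Deneb, and Mira with total return 47.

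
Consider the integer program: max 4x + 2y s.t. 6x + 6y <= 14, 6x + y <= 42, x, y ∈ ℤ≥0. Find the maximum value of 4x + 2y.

8

Relaxing integrality, the LP optimum is 9.33 at (x,y) = (2.33, 0), which is not an integer point.
(x,y)=(2,0) is feasible, giving 8.
(x,y)=(1,1) is feasible, giving 6.
No feasible integer point exceeds 8.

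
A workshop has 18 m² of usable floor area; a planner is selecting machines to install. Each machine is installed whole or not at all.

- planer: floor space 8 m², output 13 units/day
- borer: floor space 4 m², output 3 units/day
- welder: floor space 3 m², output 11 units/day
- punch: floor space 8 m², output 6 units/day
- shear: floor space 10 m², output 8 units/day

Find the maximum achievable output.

Allowing fractional choices, the relaxed optimum would be about 29.6, but machines are indivisible.
planer + borer + welder: floor space 8 + 4 + 3 = 15 ≤ 18, output 13 + 3 + 11 = 27.
planer + welder: floor space 8 + 3 = 11 ≤ 18, output 13 + 11 = 24.
Best is planer, borer, and welder with total output 27.

27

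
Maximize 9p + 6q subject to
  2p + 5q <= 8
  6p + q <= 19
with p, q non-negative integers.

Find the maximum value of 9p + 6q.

27

(p,q)=(3,0): 2·3+5·0=6≤8, 6·3+1·0=18≤19, objective 27.
(p,q)=(2,0): 2·2+5·0=4≤8, 6·2+1·0=12≤19, objective 18.
No feasible integer point exceeds 27.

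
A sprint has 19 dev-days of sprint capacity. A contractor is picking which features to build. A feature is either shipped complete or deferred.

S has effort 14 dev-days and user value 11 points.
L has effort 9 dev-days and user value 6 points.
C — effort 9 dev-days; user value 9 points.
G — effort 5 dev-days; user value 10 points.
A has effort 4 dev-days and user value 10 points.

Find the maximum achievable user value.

Take C, G, and A: effort 9 + 5 + 4 = 18 ≤ 19, user value 9 + 10 + 10 = 29.
No other feasible combination does better.

29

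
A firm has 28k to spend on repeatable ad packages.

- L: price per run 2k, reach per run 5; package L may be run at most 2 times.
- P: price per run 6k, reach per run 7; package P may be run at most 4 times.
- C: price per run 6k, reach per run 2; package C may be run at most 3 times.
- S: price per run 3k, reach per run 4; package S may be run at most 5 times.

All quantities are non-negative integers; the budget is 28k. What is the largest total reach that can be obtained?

40

2×L, 2×P, and 4×S: price 28 ≤ 28, reach 2·5 + 2·7 + 4·4 = 40.
2×L, 3×P, and 2×S: price 28 ≤ 28, reach 2·5 + 3·7 + 2·4 = 39.
Best is 40.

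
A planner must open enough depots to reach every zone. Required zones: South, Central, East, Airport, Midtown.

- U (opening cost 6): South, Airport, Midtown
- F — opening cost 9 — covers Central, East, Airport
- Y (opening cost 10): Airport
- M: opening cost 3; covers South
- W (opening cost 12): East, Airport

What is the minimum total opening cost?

15

This is a weighted set-cover instance.
Choose U and F: together they cover South, Central, East, Airport, Midtown — every zone.
Total opening cost: 6 + 9 = 15.
No cover costs less than 15.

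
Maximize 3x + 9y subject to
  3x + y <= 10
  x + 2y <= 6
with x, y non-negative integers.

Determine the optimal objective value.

27

(x,y)=(0,3): 3·0+1·3=3≤10, 1·0+2·3=6≤6, objective 27.
(x,y)=(1,2): 3·1+1·2=5≤10, 1·1+2·2=5≤6, objective 21.
(x,y)=(0,2): 3·0+1·2=2≤10, 1·0+2·2=4≤6, objective 18.
Maximum is 27 at (x,y)=(0,3).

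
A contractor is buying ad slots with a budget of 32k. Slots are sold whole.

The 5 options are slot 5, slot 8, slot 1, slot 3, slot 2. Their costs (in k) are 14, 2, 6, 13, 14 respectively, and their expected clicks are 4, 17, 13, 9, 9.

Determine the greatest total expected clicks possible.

39

Take slot 8, slot 1, and slot 3: cost 2 + 6 + 13 = 21 ≤ 32, expected clicks 17 + 13 + 9 = 39.
No feasible combination exceeds this.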